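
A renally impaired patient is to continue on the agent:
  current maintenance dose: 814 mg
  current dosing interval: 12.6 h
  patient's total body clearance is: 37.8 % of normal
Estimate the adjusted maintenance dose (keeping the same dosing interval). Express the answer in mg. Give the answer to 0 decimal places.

308 mg

To keep the same average steady-state level, dosing rate must scale with clearance.
CL ratio = 37.8 / 100 = 0.3780
New dose (same interval) = 814 × 0.3780 = 307.7 mg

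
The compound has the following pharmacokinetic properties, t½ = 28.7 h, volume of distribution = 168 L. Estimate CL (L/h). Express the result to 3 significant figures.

k = ln2 / t½ = 0.693147 / 28.7 = 0.02415 h⁻¹
CL = k × Vd = 0.02415 × 168 = 4.057 L/h

4.06 L/h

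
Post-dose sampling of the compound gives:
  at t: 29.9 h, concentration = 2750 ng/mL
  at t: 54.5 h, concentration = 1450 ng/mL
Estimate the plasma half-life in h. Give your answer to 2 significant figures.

k = ln(C₁/C₂) / (t₂ − t₁) = ln(2750/1450) / (54.5 − 29.9)
  = 0.6400 / 24.60 = 0.02602 h⁻¹
t½ = ln2 / k = 0.693147 / 0.02602 = 26.64 h

27 h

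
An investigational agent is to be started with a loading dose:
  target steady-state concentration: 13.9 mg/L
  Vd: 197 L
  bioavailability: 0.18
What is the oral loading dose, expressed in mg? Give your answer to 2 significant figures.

LD = Css × Vd / F = 13.9 × 197 / 0.18 = 15210 mg

15000 mg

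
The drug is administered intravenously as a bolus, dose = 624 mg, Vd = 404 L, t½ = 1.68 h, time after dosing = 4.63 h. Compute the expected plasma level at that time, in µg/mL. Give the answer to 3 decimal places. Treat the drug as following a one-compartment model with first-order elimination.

0.229 µg/mL

C₀ = Dose / Vd = 624.0 / 404 = 1.545 mg/L
k = ln2 / t½ = 0.693147 / 1.68 = 0.4126 h⁻¹
C = C₀ · e^(−k·t) = 1.545 × e^(−0.4126 × 4.63)
  = 1.545 × 0.1480 = 0.2287 mg/L
(0.2287 mg/L = 0.2287 µg/mL)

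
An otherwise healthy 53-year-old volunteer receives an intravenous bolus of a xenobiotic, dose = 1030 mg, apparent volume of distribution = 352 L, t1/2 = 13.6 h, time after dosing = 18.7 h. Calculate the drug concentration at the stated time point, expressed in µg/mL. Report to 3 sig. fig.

1.13 µg/mL

C₀ = Dose / Vd = 1030 / 352 = 2.926 mg/L
k = ln2 / t½ = 0.693147 / 13.6 = 0.05097 h⁻¹
C = C₀ · e^(−k·t) = 2.926 × e^(−0.05097 × 18.7)
  = 2.926 × 0.3855 = 1.128 mg/L
(1.128 mg/L = 1.128 µg/mL)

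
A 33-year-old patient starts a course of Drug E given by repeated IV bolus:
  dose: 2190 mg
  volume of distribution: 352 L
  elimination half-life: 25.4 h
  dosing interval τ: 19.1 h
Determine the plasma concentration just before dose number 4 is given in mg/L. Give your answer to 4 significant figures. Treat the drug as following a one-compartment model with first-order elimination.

C₀ per dose = Dose / Vd = 2190 / 352 = 6.222 mg/L
k = ln2 / t½ = 0.693147 / 25.4 = 0.02729 h⁻¹
Fraction remaining after one interval: r = e^(−kτ) = e^(−0.02729 × 19.1) = 0.5938
Before dose 4, 3 doses have been given (aged 1τ, 2τ, 3τ).
C_trough = C₀ × (r + r² + … + r^3) = C₀ × r(1−r^3)/(1−r)
        = 6.222 × 0.5938 × (1 − 0.2094) / (1 − 0.5938) = 7.191 mg/L

7.191 mg/L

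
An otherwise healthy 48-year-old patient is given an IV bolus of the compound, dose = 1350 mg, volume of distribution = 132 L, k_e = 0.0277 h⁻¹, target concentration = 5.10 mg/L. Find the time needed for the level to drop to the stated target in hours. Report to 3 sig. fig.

25.1 h

C₀ = Dose / Vd = 1350 / 132 = 10.23 mg/L
t = ln(C₀ / C) / k = ln(10.23 / 5.10) / 0.02770
  = ln(2.006) / 0.02770 = 0.6961 / 0.02770 = 25.13 h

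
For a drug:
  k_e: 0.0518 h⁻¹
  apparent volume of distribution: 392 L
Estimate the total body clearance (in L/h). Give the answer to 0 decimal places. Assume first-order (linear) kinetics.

CL = k × Vd = 0.0518 × 392 = 20.31 L/h

20 L/h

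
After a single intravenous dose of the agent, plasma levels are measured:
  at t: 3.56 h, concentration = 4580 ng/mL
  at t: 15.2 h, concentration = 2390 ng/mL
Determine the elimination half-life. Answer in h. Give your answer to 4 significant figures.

12.40 h

k = ln(C₁/C₂) / (t₂ − t₁) = ln(4580/2390) / (15.2 − 3.56)
  = 0.6504 / 11.64 = 0.05588 h⁻¹
t½ = ln2 / k = 0.693147 / 0.05588 = 12.40 h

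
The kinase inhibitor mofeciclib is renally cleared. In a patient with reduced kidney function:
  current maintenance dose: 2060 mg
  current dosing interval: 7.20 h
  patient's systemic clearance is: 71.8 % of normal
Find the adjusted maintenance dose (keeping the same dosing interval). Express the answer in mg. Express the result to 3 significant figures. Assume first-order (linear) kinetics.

To keep the same average steady-state level, dosing rate must scale with clearance.
CL ratio = 71.8 / 100 = 0.7180
New dose (same interval) = 2060 × 0.7180 = 1479 mg

1480 mg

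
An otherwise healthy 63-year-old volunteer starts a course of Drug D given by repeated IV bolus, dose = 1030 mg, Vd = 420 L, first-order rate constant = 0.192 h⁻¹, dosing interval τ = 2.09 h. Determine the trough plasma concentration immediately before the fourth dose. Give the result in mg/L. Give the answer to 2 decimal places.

3.48 mg/L

C₀ per dose = Dose / Vd = 1030 / 420 = 2.452 mg/L
Fraction remaining after one interval: r = e^(−kτ) = e^(−0.1920 × 2.09) = 0.6695
Before dose 4, 3 doses have been given (aged 1τ, 2τ, 3τ).
C_trough = C₀ × (r + r² + … + r^3) = C₀ × r(1−r^3)/(1−r)
        = 2.452 × 0.6695 × (1 − 0.3001) / (1 − 0.6695) = 3.476 mg/L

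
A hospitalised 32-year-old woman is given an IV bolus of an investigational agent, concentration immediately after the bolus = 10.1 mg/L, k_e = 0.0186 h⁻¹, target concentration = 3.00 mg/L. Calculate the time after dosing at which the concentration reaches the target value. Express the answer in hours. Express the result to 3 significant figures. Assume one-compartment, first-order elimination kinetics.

65.3 h

t = ln(C₀ / C) / k = ln(10.10 / 3.00) / 0.01860
  = ln(3.367) / 0.01860 = 1.214 / 0.01860 = 65.27 h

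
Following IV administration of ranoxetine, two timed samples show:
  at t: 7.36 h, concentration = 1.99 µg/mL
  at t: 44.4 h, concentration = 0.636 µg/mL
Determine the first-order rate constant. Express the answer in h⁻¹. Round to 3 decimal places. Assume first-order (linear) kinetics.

0.031 h⁻¹

k = ln(C₁/C₂) / (t₂ − t₁) = ln(1.99/0.636) / (44.4 − 7.36)
  = 1.141 / 37.04 = 0.03080 h⁻¹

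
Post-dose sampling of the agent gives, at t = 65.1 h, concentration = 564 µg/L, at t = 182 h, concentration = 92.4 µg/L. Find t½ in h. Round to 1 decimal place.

k = ln(C₁/C₂) / (t₂ − t₁) = ln(564/92.4) / (182 − 65.1)
  = 1.809 / 116.9 = 0.01547 h⁻¹
t½ = ln2 / k = 0.693147 / 0.01547 = 44.81 h

44.8 h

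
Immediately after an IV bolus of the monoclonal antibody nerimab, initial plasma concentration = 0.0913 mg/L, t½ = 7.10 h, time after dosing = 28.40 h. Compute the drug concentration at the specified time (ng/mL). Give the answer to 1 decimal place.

5.7 ng/mL

k = ln2 / t½ = 0.693147 / 7.10 = 0.09763 h⁻¹
t / t½ = 28.40 / 7.10 = 4 half-lives
C = C₀ × (1/2)^4 = 0.09130 × 0.06250 = 0.005706 mg/L
Convert: 0.005706 mg/L × 1000 = 5.706 ng/mL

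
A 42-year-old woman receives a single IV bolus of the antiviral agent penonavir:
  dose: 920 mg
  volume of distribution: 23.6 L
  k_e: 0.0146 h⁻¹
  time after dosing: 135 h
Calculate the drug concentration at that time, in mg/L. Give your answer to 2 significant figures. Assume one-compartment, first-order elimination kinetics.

5.4 mg/L

C₀ = Dose / Vd = 920.0 / 23.6 = 38.98 mg/L
C = C₀ · e^(−k·t) = 38.98 × e^(−0.01460 × 135)
  = 38.98 × 0.1393 = 5.430 mg/L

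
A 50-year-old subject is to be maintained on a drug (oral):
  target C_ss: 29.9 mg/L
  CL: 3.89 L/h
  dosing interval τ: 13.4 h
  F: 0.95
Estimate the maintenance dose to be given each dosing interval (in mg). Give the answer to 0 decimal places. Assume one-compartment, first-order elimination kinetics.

At steady state, F × (Dose/τ) = Css × CL.
Dose = Css × CL × τ / F = 29.9 × 3.890 × 13.4 / 0.95 = 1641 mg

1641 mg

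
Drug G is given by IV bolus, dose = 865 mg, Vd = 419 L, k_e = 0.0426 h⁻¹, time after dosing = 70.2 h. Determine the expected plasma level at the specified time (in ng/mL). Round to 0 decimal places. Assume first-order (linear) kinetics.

104 ng/mL

C₀ = Dose / Vd = 865.0 / 419 = 2.064 mg/L
C = C₀ · e^(−k·t) = 2.064 × e^(−0.04260 × 70.2)
  = 2.064 × 0.05026 = 0.1037 mg/L
Convert: 0.1037 mg/L × 1000 = 103.7 ng/mL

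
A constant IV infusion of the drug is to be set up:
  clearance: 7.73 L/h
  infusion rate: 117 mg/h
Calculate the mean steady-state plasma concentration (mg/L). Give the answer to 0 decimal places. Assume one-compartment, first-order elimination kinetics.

15 mg/L

At steady state Css = R₀ / CL = 117 / 7.730 = 15.14 mg/L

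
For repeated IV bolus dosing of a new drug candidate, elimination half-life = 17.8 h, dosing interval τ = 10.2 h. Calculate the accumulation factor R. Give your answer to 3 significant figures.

k = ln2 / t½ = 0.693147 / 17.8 = 0.03894 h⁻¹
e^(−kτ) = e^(−0.03894 × 10.2) = 0.6722
Accumulation ratio R = 1 / (1 − e^(−kτ)) = 1 / (1 − 0.6722) = 3.051

3.05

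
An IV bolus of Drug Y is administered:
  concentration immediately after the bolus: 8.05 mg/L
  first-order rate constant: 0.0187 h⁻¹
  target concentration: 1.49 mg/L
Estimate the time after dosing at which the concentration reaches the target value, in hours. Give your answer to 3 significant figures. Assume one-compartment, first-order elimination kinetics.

90.2 h

t = ln(C₀ / C) / k = ln(8.050 / 1.49) / 0.01870
  = ln(5.403) / 0.01870 = 1.687 / 0.01870 = 90.21 h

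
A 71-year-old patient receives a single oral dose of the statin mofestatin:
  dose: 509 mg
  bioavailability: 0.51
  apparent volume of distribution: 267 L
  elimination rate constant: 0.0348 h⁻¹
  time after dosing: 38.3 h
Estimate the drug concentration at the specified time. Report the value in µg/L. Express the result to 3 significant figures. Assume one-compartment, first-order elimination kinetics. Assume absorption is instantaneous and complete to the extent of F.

256 µg/L

Amount reaching circulation = F × Dose = 0.51 × 509.0 = 259.6 mg
C₀ = F·Dose / Vd = 259.6 / 267 = 0.9723 mg/L
C = C₀ · e^(−k·t) = 0.9723 × e^(−0.03480 × 38.3)
  = 0.9723 × 0.2637 = 0.2564 mg/L
Convert: 0.2564 mg/L × 1000 = 256.4 µg/L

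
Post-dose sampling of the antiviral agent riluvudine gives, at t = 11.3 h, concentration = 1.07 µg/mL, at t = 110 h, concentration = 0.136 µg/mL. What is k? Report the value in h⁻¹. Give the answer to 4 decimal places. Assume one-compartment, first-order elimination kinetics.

0.0209 h⁻¹

k = ln(C₁/C₂) / (t₂ − t₁) = ln(1.07/0.136) / (110 − 11.3)
  = 2.063 / 98.70 = 0.02090 h⁻¹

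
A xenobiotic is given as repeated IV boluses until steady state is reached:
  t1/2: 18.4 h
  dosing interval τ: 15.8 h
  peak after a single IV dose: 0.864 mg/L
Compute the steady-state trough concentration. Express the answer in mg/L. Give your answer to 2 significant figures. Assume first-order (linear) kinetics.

k = ln2 / t½ = 0.693147 / 18.4 = 0.03767 h⁻¹
e^(−kτ) = e^(−0.03767 × 15.8) = 0.5515
Accumulation ratio R = 1 / (1 − e^(−kτ)) = 1 / (1 − 0.5515) = 2.230
Steady-state trough = C₀ × R × e^(−kτ) = 0.864 × 2.230 × 0.5515 = 1.063 mg/L

1.1 mg/L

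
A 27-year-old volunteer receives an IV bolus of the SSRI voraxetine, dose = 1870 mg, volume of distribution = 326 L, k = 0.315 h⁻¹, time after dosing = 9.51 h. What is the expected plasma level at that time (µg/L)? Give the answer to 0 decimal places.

287 µg/L

C₀ = Dose / Vd = 1870 / 326 = 5.736 mg/L
C = C₀ · e^(−k·t) = 5.736 × e^(−0.3150 × 9.51)
  = 5.736 × 0.05000 = 0.2868 mg/L
Convert: 0.2868 mg/L × 1000 = 286.8 µg/L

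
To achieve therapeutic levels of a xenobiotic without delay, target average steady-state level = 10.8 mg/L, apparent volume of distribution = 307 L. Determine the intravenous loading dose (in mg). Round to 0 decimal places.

LD = Css × Vd = 10.8 × 307 = 3316 mg

3316 mg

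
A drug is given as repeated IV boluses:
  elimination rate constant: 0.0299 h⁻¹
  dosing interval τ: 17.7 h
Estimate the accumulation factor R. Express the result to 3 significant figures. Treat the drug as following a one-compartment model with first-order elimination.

2.43

e^(−kτ) = e^(−0.02990 × 17.7) = 0.5891
Accumulation ratio R = 1 / (1 − e^(−kτ)) = 1 / (1 − 0.5891) = 2.434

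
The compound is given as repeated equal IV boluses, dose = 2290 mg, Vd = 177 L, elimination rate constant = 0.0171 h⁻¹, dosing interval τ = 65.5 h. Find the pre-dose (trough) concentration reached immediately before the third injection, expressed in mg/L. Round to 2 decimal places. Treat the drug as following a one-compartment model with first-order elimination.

5.60 mg/L

C₀ per dose = Dose / Vd = 2290 / 177 = 12.94 mg/L
Fraction remaining after one interval: r = e^(−kτ) = e^(−0.01710 × 65.5) = 0.3263
Before dose 3, 2 doses have been given (aged 1τ, 2τ).
C_trough = C₀ × (r + r²) = 12.94 × (0.3263 + 0.1065) = 5.600 mg/L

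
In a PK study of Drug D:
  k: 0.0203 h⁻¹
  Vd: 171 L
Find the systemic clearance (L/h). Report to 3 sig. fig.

CL = k × Vd = 0.0203 × 171 = 3.471 L/h

3.47 L/h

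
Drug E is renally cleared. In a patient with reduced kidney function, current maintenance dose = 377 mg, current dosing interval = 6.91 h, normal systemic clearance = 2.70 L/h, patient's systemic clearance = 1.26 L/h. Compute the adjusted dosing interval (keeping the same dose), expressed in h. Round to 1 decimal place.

14.8 h

To keep the same average steady-state level, dosing rate must scale with clearance.
CL ratio = 1.26 / 2.70 = 0.4667
New interval (same dose) = 6.91 / 0.4667 = 14.81 h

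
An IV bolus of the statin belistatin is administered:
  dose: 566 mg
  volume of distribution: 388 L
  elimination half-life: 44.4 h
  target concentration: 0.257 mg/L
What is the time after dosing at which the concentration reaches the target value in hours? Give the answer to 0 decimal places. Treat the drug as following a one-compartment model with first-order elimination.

C₀ = Dose / Vd = 566.0 / 388 = 1.459 mg/L
k = ln2 / t½ = 0.693147 / 44.4 = 0.01561 h⁻¹
t = ln(C₀ / C) / k = ln(1.459 / 0.257) / 0.01561
  = ln(5.677) / 0.01561 = 1.736 / 0.01561 = 111.2 h

111 h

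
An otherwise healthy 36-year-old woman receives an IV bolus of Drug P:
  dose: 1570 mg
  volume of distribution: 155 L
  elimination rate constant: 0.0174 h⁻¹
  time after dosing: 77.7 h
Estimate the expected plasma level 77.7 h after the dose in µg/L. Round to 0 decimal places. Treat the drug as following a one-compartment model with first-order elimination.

2621 µg/L

C₀ = Dose / Vd = 1570 / 155 = 10.13 mg/L
C = C₀ · e^(−k·t) = 10.13 × e^(−0.01740 × 77.7)
  = 10.13 × 0.2587 = 2.621 mg/L
Convert: 2.621 mg/L × 1000 = 2621 µg/L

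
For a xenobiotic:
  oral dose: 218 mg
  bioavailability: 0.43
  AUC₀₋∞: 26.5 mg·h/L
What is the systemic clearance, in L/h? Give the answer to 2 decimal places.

3.54 L/h

CL = F·Dose / AUC = 0.43 × 218 / 26.5 = 3.537 L/h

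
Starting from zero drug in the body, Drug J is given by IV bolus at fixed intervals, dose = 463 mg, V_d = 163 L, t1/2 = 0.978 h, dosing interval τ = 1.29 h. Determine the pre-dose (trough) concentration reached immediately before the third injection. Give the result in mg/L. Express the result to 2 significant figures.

C₀ per dose = Dose / Vd = 463 / 163 = 2.840 mg/L
k = ln2 / t½ = 0.693147 / 0.978 = 0.7087 h⁻¹
Fraction remaining after one interval: r = e^(−kτ) = e^(−0.7087 × 1.29) = 0.4008
Before dose 3, 2 doses have been given (aged 1τ, 2τ).
C_trough = C₀ × (r + r²) = 2.840 × (0.4008 + 0.1606) = 1.594 mg/L

1.6 mg/L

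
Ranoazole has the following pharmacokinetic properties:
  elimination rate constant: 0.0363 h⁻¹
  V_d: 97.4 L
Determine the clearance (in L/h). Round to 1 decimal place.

3.5 L/h

CL = k × Vd = 0.0363 × 97.4 = 3.536 L/h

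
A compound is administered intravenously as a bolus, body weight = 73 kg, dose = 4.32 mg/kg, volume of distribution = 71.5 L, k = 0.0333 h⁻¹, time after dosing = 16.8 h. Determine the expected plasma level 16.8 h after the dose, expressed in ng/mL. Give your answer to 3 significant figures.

Total dose = 4.32 × 73 = 315.4 mg
C₀ = Dose / Vd = 315.4 / 71.5 = 4.411 mg/L
C = C₀ · e^(−k·t) = 4.411 × e^(−0.03330 × 16.8)
  = 4.411 × 0.5715 = 2.521 mg/L
Convert: 2.521 mg/L × 1000 = 2521 ng/mL

2520 ng/mL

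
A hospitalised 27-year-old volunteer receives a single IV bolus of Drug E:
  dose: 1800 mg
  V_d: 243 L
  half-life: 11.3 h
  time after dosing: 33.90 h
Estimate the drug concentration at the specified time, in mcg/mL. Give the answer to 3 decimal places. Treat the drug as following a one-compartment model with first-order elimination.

C₀ = Dose / Vd = 1800 / 243 = 7.407 mg/L
k = ln2 / t½ = 0.693147 / 11.3 = 0.06134 h⁻¹
t / t½ = 33.90 / 11.3 = 3 half-lives
C = C₀ × (1/2)^3 = 7.407 × 0.1250 = 0.9259 mg/L
(0.9259 mg/L = 0.9259 mcg/mL)

0.926 mcg/mL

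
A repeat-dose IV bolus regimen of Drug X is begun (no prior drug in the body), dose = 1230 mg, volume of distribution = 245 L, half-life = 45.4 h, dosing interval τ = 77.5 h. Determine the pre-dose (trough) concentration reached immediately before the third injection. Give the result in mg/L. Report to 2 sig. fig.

2.0 mg/L

C₀ per dose = Dose / Vd = 1230 / 245 = 5.020 mg/L
k = ln2 / t½ = 0.693147 / 45.4 = 0.01527 h⁻¹
Fraction remaining after one interval: r = e^(−kτ) = e^(−0.01527 × 77.5) = 0.3062
Before dose 3, 2 doses have been given (aged 1τ, 2τ).
C_trough = C₀ × (r + r²) = 5.020 × (0.3062 + 0.09376) = 2.008 mg/L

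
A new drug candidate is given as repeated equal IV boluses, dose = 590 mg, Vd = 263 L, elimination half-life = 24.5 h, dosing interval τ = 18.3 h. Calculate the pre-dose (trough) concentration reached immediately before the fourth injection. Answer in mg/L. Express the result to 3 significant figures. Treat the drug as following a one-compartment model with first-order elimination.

2.61 mg/L

C₀ per dose = Dose / Vd = 590 / 263 = 2.243 mg/L
k = ln2 / t½ = 0.693147 / 24.5 = 0.02829 h⁻¹
Fraction remaining after one interval: r = e^(−kτ) = e^(−0.02829 × 18.3) = 0.5959
Before dose 4, 3 doses have been given (aged 1τ, 2τ, 3τ).
C_trough = C₀ × (r + r² + … + r^3) = C₀ × r(1−r^3)/(1−r)
        = 2.243 × 0.5959 × (1 − 0.2116) / (1 − 0.5959) = 2.608 mg/L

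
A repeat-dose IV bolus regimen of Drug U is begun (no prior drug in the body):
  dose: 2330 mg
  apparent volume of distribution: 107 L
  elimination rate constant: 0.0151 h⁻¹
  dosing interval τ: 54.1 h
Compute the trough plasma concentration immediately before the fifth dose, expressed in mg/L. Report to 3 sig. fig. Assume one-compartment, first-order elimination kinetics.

C₀ per dose = Dose / Vd = 2330 / 107 = 21.78 mg/L
Fraction remaining after one interval: r = e^(−kτ) = e^(−0.01510 × 54.1) = 0.4418
Before dose 5, 4 doses have been given (aged 1τ, 2τ, 3τ, 4τ).
C_trough = C₀ × (r + r² + … + r^4) = C₀ × r(1−r^4)/(1−r)
        = 21.78 × 0.4418 × (1 − 0.03810) / (1 − 0.4418) = 16.58 mg/L

16.6 mg/L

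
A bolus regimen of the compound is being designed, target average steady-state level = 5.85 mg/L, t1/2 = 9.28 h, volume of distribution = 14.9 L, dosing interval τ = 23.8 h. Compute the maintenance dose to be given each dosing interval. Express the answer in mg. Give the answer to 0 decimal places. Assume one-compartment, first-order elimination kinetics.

155 mg

k = ln2 / t½ = 0.693147 / 9.28 = 0.07469 h⁻¹
CL = k × Vd = 0.07469 × 14.9 = 1.113 L/h
At steady state, Dose/τ = Css × CL.
Dose = Css × CL × τ = 5.85 × 1.113 × 23.8 = 155.0 mg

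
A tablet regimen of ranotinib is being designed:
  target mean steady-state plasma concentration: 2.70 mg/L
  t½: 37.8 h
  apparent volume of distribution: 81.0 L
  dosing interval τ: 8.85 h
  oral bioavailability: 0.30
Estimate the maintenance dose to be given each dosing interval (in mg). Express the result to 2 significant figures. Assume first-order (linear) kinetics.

k = ln2 / t½ = 0.693147 / 37.8 = 0.01834 h⁻¹
CL = k × Vd = 0.01834 × 81.0 = 1.486 L/h
At steady state, F × (Dose/τ) = Css × CL.
Dose = Css × CL × τ / F = 2.70 × 1.486 × 8.85 / 0.30 = 118.4 mg

120 mg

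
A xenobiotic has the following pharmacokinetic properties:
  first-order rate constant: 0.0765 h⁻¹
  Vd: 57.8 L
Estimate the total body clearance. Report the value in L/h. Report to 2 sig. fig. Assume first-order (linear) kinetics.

CL = k × Vd = 0.0765 × 57.8 = 4.422 L/h

4.4 L/h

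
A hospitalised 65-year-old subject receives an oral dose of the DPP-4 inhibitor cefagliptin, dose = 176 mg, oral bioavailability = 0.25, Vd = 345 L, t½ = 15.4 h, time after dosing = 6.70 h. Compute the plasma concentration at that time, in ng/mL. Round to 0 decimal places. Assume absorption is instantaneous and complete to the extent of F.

94 ng/mL

Amount reaching circulation = F × Dose = 0.25 × 176.0 = 44.00 mg
C₀ = F·Dose / Vd = 44.00 / 345 = 0.1275 mg/L
k = ln2 / t½ = 0.693147 / 15.4 = 0.04501 h⁻¹
C = C₀ · e^(−k·t) = 0.1275 × e^(−0.04501 × 6.70)
  = 0.1275 × 0.7397 = 0.09431 mg/L
Convert: 0.09431 mg/L × 1000 = 94.31 ng/mL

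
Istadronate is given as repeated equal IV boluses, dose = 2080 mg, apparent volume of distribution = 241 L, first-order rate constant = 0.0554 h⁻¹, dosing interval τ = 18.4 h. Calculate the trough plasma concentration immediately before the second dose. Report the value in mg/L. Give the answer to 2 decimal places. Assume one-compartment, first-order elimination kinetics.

3.11 mg/L

C₀ per dose = Dose / Vd = 2080 / 241 = 8.631 mg/L
Fraction remaining after one interval: r = e^(−kτ) = e^(−0.05540 × 18.4) = 0.3608
Before dose 2, 1 dose has been given (aged 1τ).
C_trough = C₀ × r = 8.631 × 0.3608 = 3.114 mg/L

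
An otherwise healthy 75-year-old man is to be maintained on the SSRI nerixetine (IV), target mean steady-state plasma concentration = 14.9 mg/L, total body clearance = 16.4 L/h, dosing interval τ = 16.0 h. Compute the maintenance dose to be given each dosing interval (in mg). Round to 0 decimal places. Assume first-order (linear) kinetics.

At steady state, Dose/τ = Css × CL.
Dose = Css × CL × τ = 14.9 × 16.40 × 16.0 = 3910 mg

3910 mg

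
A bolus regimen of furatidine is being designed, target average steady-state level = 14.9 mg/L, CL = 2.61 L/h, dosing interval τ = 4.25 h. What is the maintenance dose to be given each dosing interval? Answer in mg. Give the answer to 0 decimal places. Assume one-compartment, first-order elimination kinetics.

165 mg

At steady state, Dose/τ = Css × CL.
Dose = Css × CL × τ = 14.9 × 2.610 × 4.25 = 165.3 mg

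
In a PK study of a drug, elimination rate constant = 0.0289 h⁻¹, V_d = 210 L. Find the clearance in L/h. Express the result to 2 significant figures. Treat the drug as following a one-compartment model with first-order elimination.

CL = k × Vd = 0.0289 × 210 = 6.069 L/h

6.1 L/h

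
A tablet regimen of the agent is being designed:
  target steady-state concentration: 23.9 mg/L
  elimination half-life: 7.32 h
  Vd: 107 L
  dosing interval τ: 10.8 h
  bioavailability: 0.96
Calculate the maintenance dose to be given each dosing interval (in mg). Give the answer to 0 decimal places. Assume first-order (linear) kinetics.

2724 mg

k = ln2 / t½ = 0.693147 / 7.32 = 0.09469 h⁻¹
CL = k × Vd = 0.09469 × 107 = 10.13 L/h
At steady state, F × (Dose/τ) = Css × CL.
Dose = Css × CL × τ / F = 23.9 × 10.13 × 10.8 / 0.96 = 2724 mg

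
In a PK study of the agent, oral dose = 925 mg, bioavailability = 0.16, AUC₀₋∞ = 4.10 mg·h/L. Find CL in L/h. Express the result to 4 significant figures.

36.10 L/h

CL = F·Dose / AUC = 0.16 × 925 / 4.10 = 36.10 L/h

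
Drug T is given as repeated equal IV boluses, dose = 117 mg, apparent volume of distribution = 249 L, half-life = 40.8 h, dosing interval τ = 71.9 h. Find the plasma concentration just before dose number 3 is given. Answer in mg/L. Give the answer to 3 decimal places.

0.179 mg/L

C₀ per dose = Dose / Vd = 117 / 249 = 0.4699 mg/L
k = ln2 / t½ = 0.693147 / 40.8 = 0.01699 h⁻¹
Fraction remaining after one interval: r = e^(−kτ) = e^(−0.01699 × 71.9) = 0.2948
Before dose 3, 2 doses have been given (aged 1τ, 2τ).
C_trough = C₀ × (r + r²) = 0.4699 × (0.2948 + 0.08691) = 0.1794 mg/L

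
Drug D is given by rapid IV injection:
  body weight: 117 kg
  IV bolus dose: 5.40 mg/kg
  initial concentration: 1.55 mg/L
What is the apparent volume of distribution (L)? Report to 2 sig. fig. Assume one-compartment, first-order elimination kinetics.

Dose = 5.40 × 117 = 631.8 mg
Vd = Dose / C₀ = 631.8 / 1.55 = 407.6 L

410 L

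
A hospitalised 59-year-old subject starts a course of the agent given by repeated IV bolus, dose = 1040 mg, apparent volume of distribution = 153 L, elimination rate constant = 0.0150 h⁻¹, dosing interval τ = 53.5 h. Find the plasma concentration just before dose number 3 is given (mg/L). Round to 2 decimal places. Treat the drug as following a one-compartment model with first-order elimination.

4.41 mg/L

C₀ per dose = Dose / Vd = 1040 / 153 = 6.797 mg/L
Fraction remaining after one interval: r = e^(−kτ) = e^(−0.01500 × 53.5) = 0.4482
Before dose 3, 2 doses have been given (aged 1τ, 2τ).
C_trough = C₀ × (r + r²) = 6.797 × (0.4482 + 0.2009) = 4.412 mg/L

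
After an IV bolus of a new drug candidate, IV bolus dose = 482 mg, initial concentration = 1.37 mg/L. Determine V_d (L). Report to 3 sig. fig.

352 L

Vd = Dose / C₀ = 482.0 / 1.37 = 351.8 L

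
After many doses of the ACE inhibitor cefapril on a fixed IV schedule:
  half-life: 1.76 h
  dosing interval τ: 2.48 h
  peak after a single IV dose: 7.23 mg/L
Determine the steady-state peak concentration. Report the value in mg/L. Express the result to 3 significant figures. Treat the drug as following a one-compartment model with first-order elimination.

11.6 mg/L

k = ln2 / t½ = 0.693147 / 1.76 = 0.3938 h⁻¹
e^(−kτ) = e^(−0.3938 × 2.48) = 0.3766
Accumulation ratio R = 1 / (1 − e^(−kτ)) = 1 / (1 − 0.3766) = 1.604
Steady-state peak = C₀ × R = 7.23 × 1.604 = 11.60 mg/L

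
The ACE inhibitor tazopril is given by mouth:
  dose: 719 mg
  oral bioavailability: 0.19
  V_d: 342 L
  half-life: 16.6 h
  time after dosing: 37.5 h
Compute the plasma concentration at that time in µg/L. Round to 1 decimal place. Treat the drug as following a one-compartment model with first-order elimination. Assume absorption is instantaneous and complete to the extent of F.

83.4 µg/L

Amount reaching circulation = F × Dose = 0.19 × 719.0 = 136.6 mg
C₀ = F·Dose / Vd = 136.6 / 342 = 0.3994 mg/L
k = ln2 / t½ = 0.693147 / 16.6 = 0.04176 h⁻¹
C = C₀ · e^(−k·t) = 0.3994 × e^(−0.04176 × 37.5)
  = 0.3994 × 0.2089 = 0.08343 mg/L
Convert: 0.08343 mg/L × 1000 = 83.43 µg/L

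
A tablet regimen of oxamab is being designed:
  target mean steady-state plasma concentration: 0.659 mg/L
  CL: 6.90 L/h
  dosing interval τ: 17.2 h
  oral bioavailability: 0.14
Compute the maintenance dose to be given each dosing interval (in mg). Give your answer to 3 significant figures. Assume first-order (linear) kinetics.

At steady state, F × (Dose/τ) = Css × CL.
Dose = Css × CL × τ / F = 0.659 × 6.900 × 17.2 / 0.14 = 558.6 mg

559 mg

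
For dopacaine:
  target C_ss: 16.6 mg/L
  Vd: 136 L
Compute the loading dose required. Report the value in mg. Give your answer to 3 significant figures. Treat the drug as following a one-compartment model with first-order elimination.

LD = Css × Vd = 16.6 × 136 = 2258 mg

2260 mg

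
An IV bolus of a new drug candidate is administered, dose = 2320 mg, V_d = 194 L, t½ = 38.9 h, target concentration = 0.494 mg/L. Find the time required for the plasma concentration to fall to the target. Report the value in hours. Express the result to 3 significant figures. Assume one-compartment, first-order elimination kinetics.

179 h

C₀ = Dose / Vd = 2320 / 194 = 11.96 mg/L
k = ln2 / t½ = 0.693147 / 38.9 = 0.01782 h⁻¹
t = ln(C₀ / C) / k = ln(11.96 / 0.494) / 0.01782
  = ln(24.21) / 0.01782 = 3.187 / 0.01782 = 178.8 h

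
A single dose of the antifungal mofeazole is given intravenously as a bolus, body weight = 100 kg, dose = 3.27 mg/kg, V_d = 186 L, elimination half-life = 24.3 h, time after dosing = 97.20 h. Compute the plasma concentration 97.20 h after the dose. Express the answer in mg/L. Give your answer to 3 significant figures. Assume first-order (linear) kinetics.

0.110 mg/L

Total dose = 3.27 × 100 = 327.0 mg
C₀ = Dose / Vd = 327.0 / 186 = 1.758 mg/L
k = ln2 / t½ = 0.693147 / 24.3 = 0.02852 h⁻¹
t / t½ = 97.20 / 24.3 = 4 half-lives
C = C₀ × (1/2)^4 = 1.758 × 0.06250 = 0.1099 mg/L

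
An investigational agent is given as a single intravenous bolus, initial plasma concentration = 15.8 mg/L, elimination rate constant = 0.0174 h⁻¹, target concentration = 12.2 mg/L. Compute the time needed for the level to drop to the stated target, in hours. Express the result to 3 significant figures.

14.9 h

t = ln(C₀ / C) / k = ln(15.80 / 12.2) / 0.01740
  = ln(1.295) / 0.01740 = 0.2585 / 0.01740 = 14.86 h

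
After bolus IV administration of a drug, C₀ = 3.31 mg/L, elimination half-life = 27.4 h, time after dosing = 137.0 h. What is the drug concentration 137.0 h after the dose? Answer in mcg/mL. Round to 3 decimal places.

k = ln2 / t½ = 0.693147 / 27.4 = 0.02530 h⁻¹
t / t½ = 137.0 / 27.4 = 5 half-lives
C = C₀ × (1/2)^5 = 3.310 × 0.03125 = 0.1034 mg/L
(0.1034 mg/L = 0.1034 mcg/mL)

0.103 mcg/mL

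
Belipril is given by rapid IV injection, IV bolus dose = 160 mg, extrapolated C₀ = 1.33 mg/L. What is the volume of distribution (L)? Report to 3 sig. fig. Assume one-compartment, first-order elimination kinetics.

Vd = Dose / C₀ = 160.0 / 1.33 = 120.3 L

120 L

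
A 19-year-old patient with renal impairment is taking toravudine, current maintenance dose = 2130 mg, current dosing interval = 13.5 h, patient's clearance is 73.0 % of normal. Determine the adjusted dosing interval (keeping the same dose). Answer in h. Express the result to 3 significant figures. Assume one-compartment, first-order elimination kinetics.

To keep the same average steady-state level, dosing rate must scale with clearance.
CL ratio = 73.0 / 100 = 0.7300
New interval (same dose) = 13.5 / 0.7300 = 18.49 h

18.5 h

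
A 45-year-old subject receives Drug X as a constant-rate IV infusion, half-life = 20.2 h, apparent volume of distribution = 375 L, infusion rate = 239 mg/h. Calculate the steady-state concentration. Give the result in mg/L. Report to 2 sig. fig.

k = ln2 / t½ = 0.693147 / 20.2 = 0.03431 h⁻¹
CL = k × Vd = 0.03431 × 375 = 12.87 L/h
At steady state Css = R₀ / CL = 239 / 12.87 = 18.57 mg/L

19 mg/L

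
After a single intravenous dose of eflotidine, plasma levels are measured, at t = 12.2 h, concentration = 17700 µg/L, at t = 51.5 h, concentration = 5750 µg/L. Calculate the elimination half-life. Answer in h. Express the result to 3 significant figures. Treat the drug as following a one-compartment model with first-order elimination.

24.2 h

k = ln(C₁/C₂) / (t₂ − t₁) = ln(17700/5750) / (51.5 − 12.2)
  = 1.124 / 39.30 = 0.02860 h⁻¹
t½ = ln2 / k = 0.693147 / 0.02860 = 24.24 h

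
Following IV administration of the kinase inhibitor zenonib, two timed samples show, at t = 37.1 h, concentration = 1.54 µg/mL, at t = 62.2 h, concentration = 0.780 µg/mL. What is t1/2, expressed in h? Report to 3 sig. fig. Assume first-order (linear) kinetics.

25.6 h

k = ln(C₁/C₂) / (t₂ − t₁) = ln(1.54/0.780) / (62.2 − 37.1)
  = 0.6802 / 25.10 = 0.02710 h⁻¹
t½ = ln2 / k = 0.693147 / 0.02710 = 25.58 h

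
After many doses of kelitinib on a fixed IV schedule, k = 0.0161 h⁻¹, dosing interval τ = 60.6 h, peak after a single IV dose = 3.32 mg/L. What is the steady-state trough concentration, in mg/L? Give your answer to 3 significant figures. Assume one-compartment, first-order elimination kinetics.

2.01 mg/L

e^(−kτ) = e^(−0.01610 × 60.6) = 0.3769
Accumulation ratio R = 1 / (1 − e^(−kτ)) = 1 / (1 − 0.3769) = 1.605
Steady-state trough = C₀ × R × e^(−kτ) = 3.32 × 1.605 × 0.3769 = 2.008 mg/L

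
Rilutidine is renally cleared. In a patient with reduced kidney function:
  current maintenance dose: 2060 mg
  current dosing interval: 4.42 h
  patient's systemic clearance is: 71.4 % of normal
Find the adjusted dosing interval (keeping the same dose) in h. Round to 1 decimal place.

To keep the same average steady-state level, dosing rate must scale with clearance.
CL ratio = 71.4 / 100 = 0.7140
New interval (same dose) = 4.42 / 0.7140 = 6.190 h

6.2 h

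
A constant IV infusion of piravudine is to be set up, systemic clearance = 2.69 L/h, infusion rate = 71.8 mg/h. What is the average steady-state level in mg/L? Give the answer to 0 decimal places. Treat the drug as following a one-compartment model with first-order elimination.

At steady state Css = R₀ / CL = 71.8 / 2.690 = 26.69 mg/L

27 mg/L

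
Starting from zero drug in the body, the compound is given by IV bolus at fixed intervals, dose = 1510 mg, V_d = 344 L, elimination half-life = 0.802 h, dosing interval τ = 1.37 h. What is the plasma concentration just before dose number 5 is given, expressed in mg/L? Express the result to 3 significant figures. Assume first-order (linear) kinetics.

C₀ per dose = Dose / Vd = 1510 / 344 = 4.390 mg/L
k = ln2 / t½ = 0.693147 / 0.802 = 0.8643 h⁻¹
Fraction remaining after one interval: r = e^(−kτ) = e^(−0.8643 × 1.37) = 0.3060
Before dose 5, 4 doses have been given (aged 1τ, 2τ, 3τ, 4τ).
C_trough = C₀ × (r + r² + … + r^4) = C₀ × r(1−r^4)/(1−r)
        = 4.390 × 0.3060 × (1 − 0.008768) / (1 − 0.3060) = 1.919 mg/L

1.92 mg/L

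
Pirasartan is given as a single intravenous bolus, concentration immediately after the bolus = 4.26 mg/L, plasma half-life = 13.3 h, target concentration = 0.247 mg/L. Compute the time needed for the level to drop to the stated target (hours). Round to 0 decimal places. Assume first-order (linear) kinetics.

k = ln2 / t½ = 0.693147 / 13.3 = 0.05212 h⁻¹
t = ln(C₀ / C) / k = ln(4.260 / 0.247) / 0.05212
  = ln(17.25) / 0.05212 = 2.848 / 0.05212 = 54.64 h

55 h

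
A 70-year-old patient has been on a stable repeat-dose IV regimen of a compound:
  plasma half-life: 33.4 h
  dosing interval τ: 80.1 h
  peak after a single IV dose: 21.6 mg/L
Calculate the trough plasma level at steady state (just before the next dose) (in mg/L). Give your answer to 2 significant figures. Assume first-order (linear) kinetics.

5.1 mg/L

k = ln2 / t½ = 0.693147 / 33.4 = 0.02075 h⁻¹
e^(−kτ) = e^(−0.02075 × 80.1) = 0.1897
Accumulation ratio R = 1 / (1 − e^(−kτ)) = 1 / (1 − 0.1897) = 1.234
Steady-state trough = C₀ × R × e^(−kτ) = 21.6 × 1.234 × 0.1897 = 5.056 mg/L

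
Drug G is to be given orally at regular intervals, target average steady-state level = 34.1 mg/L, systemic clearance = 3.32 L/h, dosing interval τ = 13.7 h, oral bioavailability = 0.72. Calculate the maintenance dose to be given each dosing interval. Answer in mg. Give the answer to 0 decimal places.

2154 mg

At steady state, F × (Dose/τ) = Css × CL.
Dose = Css × CL × τ / F = 34.1 × 3.320 × 13.7 / 0.72 = 2154 mg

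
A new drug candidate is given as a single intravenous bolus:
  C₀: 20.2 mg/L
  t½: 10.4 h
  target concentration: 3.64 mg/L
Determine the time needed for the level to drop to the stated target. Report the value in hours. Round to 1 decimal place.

25.7 h

k = ln2 / t½ = 0.693147 / 10.4 = 0.06665 h⁻¹
t = ln(C₀ / C) / k = ln(20.20 / 3.64) / 0.06665
  = ln(5.549) / 0.06665 = 1.714 / 0.06665 = 25.72 h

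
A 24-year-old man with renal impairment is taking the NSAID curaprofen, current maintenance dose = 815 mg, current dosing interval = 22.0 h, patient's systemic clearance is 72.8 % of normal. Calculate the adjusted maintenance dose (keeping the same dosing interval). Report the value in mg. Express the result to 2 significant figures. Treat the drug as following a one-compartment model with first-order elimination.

590 mg

To keep the same average steady-state level, dosing rate must scale with clearance.
CL ratio = 72.8 / 100 = 0.7280
New dose (same interval) = 815 × 0.7280 = 593.3 mg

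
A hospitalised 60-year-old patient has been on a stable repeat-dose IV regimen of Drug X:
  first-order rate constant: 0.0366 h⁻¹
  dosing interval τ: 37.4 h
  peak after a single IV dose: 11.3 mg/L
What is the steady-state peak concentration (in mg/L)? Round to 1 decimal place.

e^(−kτ) = e^(−0.03660 × 37.4) = 0.2544
Accumulation ratio R = 1 / (1 − e^(−kτ)) = 1 / (1 − 0.2544) = 1.341
Steady-state peak = C₀ × R = 11.3 × 1.341 = 15.15 mg/L

15.2 mg/L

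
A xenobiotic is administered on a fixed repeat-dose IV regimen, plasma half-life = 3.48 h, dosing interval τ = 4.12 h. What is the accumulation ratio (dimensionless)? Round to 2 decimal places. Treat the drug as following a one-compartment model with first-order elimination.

k = ln2 / t½ = 0.693147 / 3.48 = 0.1992 h⁻¹
e^(−kτ) = e^(−0.1992 × 4.12) = 0.4401
Accumulation ratio R = 1 / (1 − e^(−kτ)) = 1 / (1 − 0.4401) = 1.786

1.79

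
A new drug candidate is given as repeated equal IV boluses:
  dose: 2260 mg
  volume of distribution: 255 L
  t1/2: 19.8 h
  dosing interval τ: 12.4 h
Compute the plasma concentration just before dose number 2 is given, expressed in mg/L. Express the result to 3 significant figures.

C₀ per dose = Dose / Vd = 2260 / 255 = 8.863 mg/L
k = ln2 / t½ = 0.693147 / 19.8 = 0.03501 h⁻¹
Fraction remaining after one interval: r = e^(−kτ) = e^(−0.03501 × 12.4) = 0.6478
Before dose 2, 1 dose has been given (aged 1τ).
C_trough = C₀ × r = 8.863 × 0.6478 = 5.741 mg/L

5.74 mg/L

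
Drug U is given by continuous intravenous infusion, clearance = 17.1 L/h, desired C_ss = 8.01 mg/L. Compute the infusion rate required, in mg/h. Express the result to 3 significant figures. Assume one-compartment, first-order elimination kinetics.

137 mg/h

At steady state, infusion rate R₀ = Css × CL = 8.01 × 17.10 = 137.0 mg/h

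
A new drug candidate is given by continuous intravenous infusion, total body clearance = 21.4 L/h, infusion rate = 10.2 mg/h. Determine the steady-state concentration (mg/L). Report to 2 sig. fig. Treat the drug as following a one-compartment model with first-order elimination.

0.48 mg/L

At steady state Css = R₀ / CL = 10.2 / 21.40 = 0.4766 mg/L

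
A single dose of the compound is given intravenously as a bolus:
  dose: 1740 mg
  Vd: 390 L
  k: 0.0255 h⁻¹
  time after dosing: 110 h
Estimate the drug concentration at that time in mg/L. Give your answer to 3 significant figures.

0.270 mg/L

C₀ = Dose / Vd = 1740 / 390 = 4.462 mg/L
C = C₀ · e^(−k·t) = 4.462 × e^(−0.02550 × 110)
  = 4.462 × 0.06051 = 0.2700 mg/L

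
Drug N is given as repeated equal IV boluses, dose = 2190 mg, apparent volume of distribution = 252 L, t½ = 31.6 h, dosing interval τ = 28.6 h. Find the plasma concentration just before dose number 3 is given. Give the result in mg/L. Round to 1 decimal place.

7.1 mg/L

C₀ per dose = Dose / Vd = 2190 / 252 = 8.690 mg/L
k = ln2 / t½ = 0.693147 / 31.6 = 0.02194 h⁻¹
Fraction remaining after one interval: r = e^(−kτ) = e^(−0.02194 × 28.6) = 0.5339
Before dose 3, 2 doses have been given (aged 1τ, 2τ).
C_trough = C₀ × (r + r²) = 8.690 × (0.5339 + 0.2850) = 7.116 mg/L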